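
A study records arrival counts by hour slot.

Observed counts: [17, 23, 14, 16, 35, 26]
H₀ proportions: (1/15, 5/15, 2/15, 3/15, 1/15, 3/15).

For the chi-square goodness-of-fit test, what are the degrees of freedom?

df = k − 1 = 6 − 1 = 5

degrees of freedom = 5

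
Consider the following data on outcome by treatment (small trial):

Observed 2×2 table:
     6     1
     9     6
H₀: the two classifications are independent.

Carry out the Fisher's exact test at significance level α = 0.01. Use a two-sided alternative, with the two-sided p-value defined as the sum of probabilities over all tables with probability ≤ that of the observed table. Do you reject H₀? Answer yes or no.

reject H₀: no

Margins: r₁=7, r₂=15, c₁=15, c₂=7, n=22
p_obs = C(7,6)·C(15,9)/C(22,15); sum pmf over tables with pmf ≤ p_obs
p-value (two-sided) = 0.35009
At α=0.01: p ≥ α → fail to reject H₀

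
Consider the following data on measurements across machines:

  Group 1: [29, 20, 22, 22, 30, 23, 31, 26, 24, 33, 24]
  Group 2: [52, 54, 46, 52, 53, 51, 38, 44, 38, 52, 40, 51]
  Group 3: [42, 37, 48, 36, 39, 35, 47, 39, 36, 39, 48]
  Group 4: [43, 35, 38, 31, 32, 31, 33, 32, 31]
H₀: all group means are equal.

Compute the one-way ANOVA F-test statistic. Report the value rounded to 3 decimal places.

Group means [25.82, 47.58, 40.55, 34.00], grand mean 37.372
SSB = Σnᵢ(x̄ᵢ−x̄)² = 2932.766; SSW = ΣΣ(x−x̄ᵢ)² = 973.280
MSB = 2932.766/3 = 977.5887; MSW = 973.280/39 = 24.9559
F = MSB/MSW = 39.1726
df = (3, 39)

test statistic = 39.173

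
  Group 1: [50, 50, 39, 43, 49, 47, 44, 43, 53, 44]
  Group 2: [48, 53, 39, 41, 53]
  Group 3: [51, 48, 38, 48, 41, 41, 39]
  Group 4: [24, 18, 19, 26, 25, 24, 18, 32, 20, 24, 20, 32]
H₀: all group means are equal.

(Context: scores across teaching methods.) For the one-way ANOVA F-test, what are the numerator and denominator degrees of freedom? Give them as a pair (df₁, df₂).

degrees of freedom = [3, 30]

k = 4 groups, N = 34 total
df = (k−1, N−k) = (4−1, 34−4) = (3, 30)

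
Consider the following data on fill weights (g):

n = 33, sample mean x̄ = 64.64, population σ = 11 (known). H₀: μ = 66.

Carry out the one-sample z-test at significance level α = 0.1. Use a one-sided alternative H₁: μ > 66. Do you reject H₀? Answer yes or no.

SE = σ/√n = 11/√33 = 1.9149
z = (x̄−μ₀)/SE = (64.64−66)/1.9149 = -0.7102
p-value (one-sided, H₁ greater) = 0.76122
At α=0.1: p ≥ α → fail to reject H₀

reject H₀: no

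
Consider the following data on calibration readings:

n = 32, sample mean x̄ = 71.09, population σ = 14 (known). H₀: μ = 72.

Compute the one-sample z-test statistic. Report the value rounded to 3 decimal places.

SE = σ/√n = 14/√32 = 2.4749
z = (x̄−μ₀)/SE = (71.09−72)/2.4749 = -0.3677

test statistic = -0.368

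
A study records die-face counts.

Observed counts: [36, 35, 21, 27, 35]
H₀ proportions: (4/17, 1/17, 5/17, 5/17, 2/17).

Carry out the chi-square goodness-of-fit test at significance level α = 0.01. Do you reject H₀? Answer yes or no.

n = 154; E_i = n·p_i = [36.24, 9.06, 45.29, 45.29, 18.12]
χ² = (36−36.24)²/36.24 + (35−9.06)²/9.06 + (21−45.29)²/45.29 + (27−45.29)²/45.29 + (35−18.12)²/18.12 = 110.4383
df = 4
p-value (upper-tail) = 0.00000
At α=0.01: p < α → reject H₀

reject H₀: yes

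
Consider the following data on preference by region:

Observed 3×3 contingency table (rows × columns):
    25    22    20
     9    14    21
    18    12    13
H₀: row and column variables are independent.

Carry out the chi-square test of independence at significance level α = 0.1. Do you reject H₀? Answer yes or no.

reject H₀: no

Row totals [67, 44, 43], col totals [52, 48, 54], n=154
χ² = (25−22.62)²/22.62 + (22−20.88)²/20.88 + (20−23.49)²/23.49 + (9−14.86)²/14.86 + (14−13.71)²/13.71 + (21−15.43)²/15.43 + (18−14.52)²/14.52 + (12−13.40)²/13.40 + (13−15.08)²/15.08 = 6.4233
df = 4
p-value (upper-tail) = 0.16969
At α=0.1: p ≥ α → fail to reject H₀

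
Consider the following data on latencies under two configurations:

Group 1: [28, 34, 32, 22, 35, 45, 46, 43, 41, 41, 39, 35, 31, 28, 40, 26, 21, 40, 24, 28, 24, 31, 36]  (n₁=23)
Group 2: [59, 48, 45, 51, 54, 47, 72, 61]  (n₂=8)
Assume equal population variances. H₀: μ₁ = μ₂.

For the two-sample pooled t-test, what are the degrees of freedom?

degrees of freedom = 29

df = n₁ + n₂ − 2 = 23 + 8 − 2 = 29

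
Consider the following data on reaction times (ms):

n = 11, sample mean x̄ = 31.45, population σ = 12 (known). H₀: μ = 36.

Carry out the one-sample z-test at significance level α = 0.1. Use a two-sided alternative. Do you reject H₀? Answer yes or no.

reject H₀: no

SE = σ/√n = 12/√11 = 3.6181
z = (x̄−μ₀)/SE = (31.45−36)/3.6181 = -1.2576
p-value (two-sided) = 0.20855
At α=0.1: p ≥ α → fail to reject H₀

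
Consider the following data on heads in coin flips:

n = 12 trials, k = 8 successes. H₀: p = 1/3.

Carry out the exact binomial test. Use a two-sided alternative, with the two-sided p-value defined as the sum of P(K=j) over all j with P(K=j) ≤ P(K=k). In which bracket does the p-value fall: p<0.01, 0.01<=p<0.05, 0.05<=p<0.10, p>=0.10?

Exact binomial: n=12, k=8, p₀=1/3=0.3333
P(X=j) = C(n,j)·p₀^j·(1−p₀)^(n−j); p = Σ P(X=j) over j with P(X=j) ≤ P(X=8)
p-value (two-sided) = 0.02647
→ bracket: 0.01<=p<0.05

p-value bracket: 0.01<=p<0.05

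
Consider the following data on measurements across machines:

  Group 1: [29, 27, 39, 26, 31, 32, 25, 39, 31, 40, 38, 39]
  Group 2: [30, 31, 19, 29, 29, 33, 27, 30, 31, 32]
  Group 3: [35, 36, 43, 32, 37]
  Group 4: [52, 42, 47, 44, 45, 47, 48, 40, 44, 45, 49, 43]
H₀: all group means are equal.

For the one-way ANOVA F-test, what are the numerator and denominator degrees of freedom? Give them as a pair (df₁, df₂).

degrees of freedom = [3, 35]

k = 4 groups, N = 39 total
df = (k−1, N−k) = (4−1, 39−4) = (3, 35)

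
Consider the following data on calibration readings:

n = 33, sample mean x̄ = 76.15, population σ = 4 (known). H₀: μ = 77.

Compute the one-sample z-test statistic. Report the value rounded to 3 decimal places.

test statistic = -1.221

SE = σ/√n = 4/√33 = 0.6963
z = (x̄−μ₀)/SE = (76.15−77)/0.6963 = -1.2207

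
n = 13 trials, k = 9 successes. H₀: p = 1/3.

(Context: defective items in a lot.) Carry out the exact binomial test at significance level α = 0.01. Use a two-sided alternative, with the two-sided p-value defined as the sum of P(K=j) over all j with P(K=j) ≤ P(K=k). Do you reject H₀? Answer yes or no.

Exact binomial: n=13, k=9, p₀=1/3=0.3333
P(X=j) = C(n,j)·p₀^j·(1−p₀)^(n−j); p = Σ P(X=j) over j with P(X=j) ≤ P(X=9)
p-value (two-sided) = 0.01396
At α=0.01: p ≥ α → fail to reject H₀

reject H₀: no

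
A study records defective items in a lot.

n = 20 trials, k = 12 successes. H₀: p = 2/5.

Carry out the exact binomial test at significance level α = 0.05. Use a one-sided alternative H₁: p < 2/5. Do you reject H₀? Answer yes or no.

reject H₀: no

Exact binomial: n=20, k=12, p₀=2/5=0.4000
P(X≤12) from Σ C(n,i)·p₀^i·(1−p₀)^(n−i)
p-value (one-sided, H₁ less) = 0.97897
At α=0.05: p ≥ α → fail to reject H₀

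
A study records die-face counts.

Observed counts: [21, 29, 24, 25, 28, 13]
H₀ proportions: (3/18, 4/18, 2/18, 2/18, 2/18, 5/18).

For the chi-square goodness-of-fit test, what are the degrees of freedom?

degrees of freedom = 5

df = k − 1 = 6 − 1 = 5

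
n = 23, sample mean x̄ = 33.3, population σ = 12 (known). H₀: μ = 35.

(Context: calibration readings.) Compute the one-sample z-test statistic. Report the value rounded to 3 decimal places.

test statistic = -0.679

SE = σ/√n = 12/√23 = 2.5022
z = (x̄−μ₀)/SE = (33.3−35)/2.5022 = -0.6794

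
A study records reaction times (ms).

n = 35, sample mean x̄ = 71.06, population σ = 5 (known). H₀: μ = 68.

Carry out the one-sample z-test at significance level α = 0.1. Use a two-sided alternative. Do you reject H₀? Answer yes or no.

reject H₀: yes

SE = σ/√n = 5/√35 = 0.8452
z = (x̄−μ₀)/SE = (71.06−68)/0.8452 = 3.6206
p-value (two-sided) = 0.00029
At α=0.1: p < α → reject H₀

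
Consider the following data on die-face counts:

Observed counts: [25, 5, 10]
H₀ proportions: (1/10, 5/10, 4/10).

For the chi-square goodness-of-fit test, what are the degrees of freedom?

df = k − 1 = 3 − 1 = 2

degrees of freedom = 2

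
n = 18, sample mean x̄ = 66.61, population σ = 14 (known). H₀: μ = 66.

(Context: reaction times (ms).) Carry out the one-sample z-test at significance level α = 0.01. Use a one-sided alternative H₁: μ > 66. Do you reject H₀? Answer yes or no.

SE = σ/√n = 14/√18 = 3.2998
z = (x̄−μ₀)/SE = (66.61−66)/3.2998 = 0.1849
p-value (one-sided, H₁ greater) = 0.42667
At α=0.01: p ≥ α → fail to reject H₀

reject H₀: no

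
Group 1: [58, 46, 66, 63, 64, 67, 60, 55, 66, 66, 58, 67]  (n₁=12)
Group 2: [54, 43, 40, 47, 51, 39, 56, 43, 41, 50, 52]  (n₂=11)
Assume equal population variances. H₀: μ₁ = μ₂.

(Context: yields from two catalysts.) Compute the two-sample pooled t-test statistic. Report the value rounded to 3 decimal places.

test statistic = 5.600

x̄₁=61.333, s₁=6.315, n₁=12
x̄₂=46.909, s₂=6.008, n₂=11
s_p² = [11·6.315² + 10·6.008²]/21 = 38.0750
SE = √(s_p²·(1/12+1/11)) = 2.5757
t = (61.333−46.909)/2.5757 = 5.6001
df = 21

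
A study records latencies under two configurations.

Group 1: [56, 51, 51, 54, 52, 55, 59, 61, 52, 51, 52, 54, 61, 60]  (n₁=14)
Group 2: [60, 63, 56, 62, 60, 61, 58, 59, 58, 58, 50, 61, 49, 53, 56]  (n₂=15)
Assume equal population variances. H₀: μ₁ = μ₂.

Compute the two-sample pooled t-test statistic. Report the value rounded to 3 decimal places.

x̄₁=54.929, s₁=3.832, n₁=14
x̄₂=57.600, s₂=4.171, n₂=15
s_p² = [13·3.832² + 14·4.171²]/27 = 16.0937
SE = √(s_p²·(1/14+1/15)) = 1.4908
t = (54.929−57.600)/1.4908 = -1.7920
df = 27

test statistic = -1.792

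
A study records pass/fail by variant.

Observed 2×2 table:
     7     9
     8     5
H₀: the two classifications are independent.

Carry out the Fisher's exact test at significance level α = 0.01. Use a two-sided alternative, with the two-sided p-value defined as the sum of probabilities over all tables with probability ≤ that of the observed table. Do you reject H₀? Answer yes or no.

reject H₀: no

Margins: r₁=16, r₂=13, c₁=15, c₂=14, n=29
p_obs = C(16,7)·C(13,8)/C(29,15); sum pmf over tables with pmf ≤ p_obs
p-value (two-sided) = 0.46214
At α=0.01: p ≥ α → fail to reject H₀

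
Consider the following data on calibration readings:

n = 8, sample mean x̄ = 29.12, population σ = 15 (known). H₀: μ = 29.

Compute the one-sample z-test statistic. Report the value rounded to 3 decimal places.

test statistic = 0.023

SE = σ/√n = 15/√8 = 5.3033
z = (x̄−μ₀)/SE = (29.12−29)/5.3033 = 0.0226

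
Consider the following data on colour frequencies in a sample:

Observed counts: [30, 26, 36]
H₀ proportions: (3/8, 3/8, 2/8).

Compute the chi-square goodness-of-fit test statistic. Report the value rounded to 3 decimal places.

n = 92; E_i = n·p_i = [34.50, 34.50, 23.00]
χ² = (30−34.50)²/34.50 + (26−34.50)²/34.50 + (36−23.00)²/23.00 = 10.0290
df = 2

test statistic = 10.029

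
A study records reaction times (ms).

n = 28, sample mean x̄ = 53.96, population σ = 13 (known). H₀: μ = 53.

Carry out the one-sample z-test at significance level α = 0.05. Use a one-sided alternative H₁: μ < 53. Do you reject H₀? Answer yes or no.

reject H₀: no

SE = σ/√n = 13/√28 = 2.4568
z = (x̄−μ₀)/SE = (53.96−53)/2.4568 = 0.3908
p-value (one-sided, H₁ less) = 0.65201
At α=0.05: p ≥ α → fail to reject H₀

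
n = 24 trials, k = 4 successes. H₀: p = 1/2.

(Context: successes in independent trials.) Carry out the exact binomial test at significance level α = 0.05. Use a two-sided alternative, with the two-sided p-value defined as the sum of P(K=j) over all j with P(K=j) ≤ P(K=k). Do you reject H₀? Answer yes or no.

Exact binomial: n=24, k=4, p₀=1/2=0.5000
P(X=j) = C(n,j)·p₀^j·(1−p₀)^(n−j); p = Σ P(X=j) over j with P(X=j) ≤ P(X=4)
p-value (two-sided) = 0.00154
At α=0.05: p < α → reject H₀

reject H₀: yes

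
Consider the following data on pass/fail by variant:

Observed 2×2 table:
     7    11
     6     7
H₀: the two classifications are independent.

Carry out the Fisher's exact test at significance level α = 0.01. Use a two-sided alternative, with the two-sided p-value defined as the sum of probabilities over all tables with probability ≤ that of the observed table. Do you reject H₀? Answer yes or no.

Margins: r₁=18, r₂=13, c₁=13, c₂=18, n=31
p_obs = C(18,7)·C(13,6)/C(31,13); sum pmf over tables with pmf ≤ p_obs
p-value (two-sided) = 0.72695
At α=0.01: p ≥ α → fail to reject H₀

reject H₀: no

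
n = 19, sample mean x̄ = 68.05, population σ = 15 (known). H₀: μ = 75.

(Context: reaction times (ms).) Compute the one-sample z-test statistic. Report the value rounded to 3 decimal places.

test statistic = -2.020

SE = σ/√n = 15/√19 = 3.4412
z = (x̄−μ₀)/SE = (68.05−75)/3.4412 = -2.0196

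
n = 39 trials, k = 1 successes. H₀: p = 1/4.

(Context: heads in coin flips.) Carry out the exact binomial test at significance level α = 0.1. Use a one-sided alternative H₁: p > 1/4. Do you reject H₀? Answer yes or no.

Exact binomial: n=39, k=1, p₀=1/4=0.2500
P(X≥1) from Σ C(n,i)·p₀^i·(1−p₀)^(n−i)
p-value (one-sided, H₁ greater) = 0.99999
At α=0.1: p ≥ α → fail to reject H₀

reject H₀: no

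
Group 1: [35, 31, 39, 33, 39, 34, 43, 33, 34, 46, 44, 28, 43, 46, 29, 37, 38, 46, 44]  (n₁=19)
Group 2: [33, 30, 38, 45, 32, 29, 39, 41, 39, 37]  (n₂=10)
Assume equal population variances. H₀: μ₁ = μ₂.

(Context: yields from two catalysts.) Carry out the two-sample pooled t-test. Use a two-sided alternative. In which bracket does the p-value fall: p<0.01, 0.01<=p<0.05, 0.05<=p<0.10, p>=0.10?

x̄₁=38.000, s₁=5.954, n₁=19
x̄₂=36.300, s₂=5.143, n₂=10
s_p² = [18·5.954² + 9·5.143²]/27 = 32.4481
SE = √(s_p²·(1/19+1/10)) = 2.2254
t = (38.000−36.300)/2.2254 = 0.7639
df = 27
p-value (two-sided) = 0.45156
→ bracket: p>=0.10

p-value bracket: p>=0.10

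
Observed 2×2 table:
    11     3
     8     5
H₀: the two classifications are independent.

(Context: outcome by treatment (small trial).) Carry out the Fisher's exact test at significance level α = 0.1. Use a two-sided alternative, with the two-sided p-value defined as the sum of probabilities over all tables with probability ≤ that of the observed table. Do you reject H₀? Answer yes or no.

Margins: r₁=14, r₂=13, c₁=19, c₂=8, n=27
p_obs = C(14,11)·C(13,8)/C(27,19); sum pmf over tables with pmf ≤ p_obs
p-value (two-sided) = 0.41971
At α=0.1: p ≥ α → fail to reject H₀

reject H₀: no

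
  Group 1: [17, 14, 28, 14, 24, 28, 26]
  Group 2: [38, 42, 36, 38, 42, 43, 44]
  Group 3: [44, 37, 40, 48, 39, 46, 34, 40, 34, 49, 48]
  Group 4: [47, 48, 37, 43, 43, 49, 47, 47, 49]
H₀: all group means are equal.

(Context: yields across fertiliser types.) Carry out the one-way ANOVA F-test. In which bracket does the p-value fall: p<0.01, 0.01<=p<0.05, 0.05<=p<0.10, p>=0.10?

Group means [21.57, 40.43, 41.73, 45.56], grand mean 38.324
SSB = Σnᵢ(x̄ᵢ−x̄)² = 2593.609; SSW = ΣΣ(x−x̄ᵢ)² = 731.833
MSB = 2593.609/3 = 864.5362; MSW = 731.833/30 = 24.3944
F = MSB/MSW = 35.4399
df = (3, 30)
p-value (upper-tail) = 0.00000
→ bracket: p<0.01

p-value bracket: p<0.01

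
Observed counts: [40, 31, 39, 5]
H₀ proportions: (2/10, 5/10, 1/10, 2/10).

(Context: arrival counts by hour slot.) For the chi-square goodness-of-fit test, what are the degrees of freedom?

df = k − 1 = 4 − 1 = 3

degrees of freedom = 3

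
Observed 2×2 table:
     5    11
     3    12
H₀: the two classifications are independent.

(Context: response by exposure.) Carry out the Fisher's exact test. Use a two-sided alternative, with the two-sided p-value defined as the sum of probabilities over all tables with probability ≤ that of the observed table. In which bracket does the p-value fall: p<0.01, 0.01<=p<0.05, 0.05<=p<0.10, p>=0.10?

Margins: r₁=16, r₂=15, c₁=8, c₂=23, n=31
p_obs = C(16,5)·C(15,3)/C(31,8); sum pmf over tables with pmf ≤ p_obs
p-value (two-sided) = 0.68508
→ bracket: p>=0.10

p-value bracket: p>=0.10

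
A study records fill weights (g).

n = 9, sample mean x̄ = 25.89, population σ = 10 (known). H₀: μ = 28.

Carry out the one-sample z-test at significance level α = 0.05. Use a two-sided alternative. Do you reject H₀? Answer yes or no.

reject H₀: no

SE = σ/√n = 10/√9 = 3.3333
z = (x̄−μ₀)/SE = (25.89−28)/3.3333 = -0.6330
p-value (two-sided) = 0.52673
At α=0.05: p ≥ α → fail to reject H₀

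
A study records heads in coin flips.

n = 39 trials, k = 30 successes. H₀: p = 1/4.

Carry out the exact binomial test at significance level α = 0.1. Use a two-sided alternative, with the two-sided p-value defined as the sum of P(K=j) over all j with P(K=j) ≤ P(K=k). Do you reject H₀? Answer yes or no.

reject H₀: yes

Exact binomial: n=39, k=30, p₀=1/4=0.2500
P(X=j) = C(n,j)·p₀^j·(1−p₀)^(n−j); p = Σ P(X=j) over j with P(X=j) ≤ P(X=30)
p-value (two-sided) = 0.00000
At α=0.1: p < α → reject H₀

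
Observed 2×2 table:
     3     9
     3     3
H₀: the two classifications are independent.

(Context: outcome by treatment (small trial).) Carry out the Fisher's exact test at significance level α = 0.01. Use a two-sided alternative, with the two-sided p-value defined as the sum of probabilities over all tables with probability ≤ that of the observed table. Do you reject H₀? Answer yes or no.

Margins: r₁=12, r₂=6, c₁=6, c₂=12, n=18
p_obs = C(12,3)·C(6,3)/C(18,6); sum pmf over tables with pmf ≤ p_obs
p-value (two-sided) = 0.34405
At α=0.01: p ≥ α → fail to reject H₀

reject H₀: no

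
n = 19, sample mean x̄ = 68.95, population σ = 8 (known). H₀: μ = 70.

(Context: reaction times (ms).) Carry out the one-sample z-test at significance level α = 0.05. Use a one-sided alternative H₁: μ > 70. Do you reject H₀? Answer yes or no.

SE = σ/√n = 8/√19 = 1.8353
z = (x̄−μ₀)/SE = (68.95−70)/1.8353 = -0.5721
p-value (one-sided, H₁ greater) = 0.71637
At α=0.05: p ≥ α → fail to reject H₀

reject H₀: no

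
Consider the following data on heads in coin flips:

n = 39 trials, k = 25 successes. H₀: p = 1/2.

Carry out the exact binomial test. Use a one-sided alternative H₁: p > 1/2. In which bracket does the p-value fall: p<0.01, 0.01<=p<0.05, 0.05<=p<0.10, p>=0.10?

Exact binomial: n=39, k=25, p₀=1/2=0.5000
P(X≥25) from Σ C(n,i)·p₀^i·(1−p₀)^(n−i)
p-value (one-sided, H₁ greater) = 0.05406
→ bracket: 0.05<=p<0.10

p-value bracket: 0.05<=p<0.10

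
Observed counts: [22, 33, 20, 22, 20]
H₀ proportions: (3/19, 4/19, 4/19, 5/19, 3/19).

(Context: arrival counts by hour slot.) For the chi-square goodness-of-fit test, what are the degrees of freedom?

degrees of freedom = 4

df = k − 1 = 5 − 1 = 4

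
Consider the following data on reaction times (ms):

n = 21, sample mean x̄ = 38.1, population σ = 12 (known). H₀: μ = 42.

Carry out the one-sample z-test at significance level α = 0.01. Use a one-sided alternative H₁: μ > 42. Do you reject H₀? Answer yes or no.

reject H₀: no

SE = σ/√n = 12/√21 = 2.6186
z = (x̄−μ₀)/SE = (38.1−42)/2.6186 = -1.4893
p-value (one-sided, H₁ greater) = 0.93180
At α=0.01: p ≥ α → fail to reject H₀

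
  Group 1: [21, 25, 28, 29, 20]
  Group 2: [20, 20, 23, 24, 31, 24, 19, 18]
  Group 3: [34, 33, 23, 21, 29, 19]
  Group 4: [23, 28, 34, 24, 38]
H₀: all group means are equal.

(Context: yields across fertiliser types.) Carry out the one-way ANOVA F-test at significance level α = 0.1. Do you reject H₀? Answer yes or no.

reject H₀: no

Group means [24.60, 22.38, 26.50, 29.40], grand mean 25.333
SSB = Σnᵢ(x̄ᵢ−x̄)² = 163.558; SSW = ΣΣ(x−x̄ᵢ)² = 557.775
MSB = 163.558/3 = 54.5194; MSW = 557.775/20 = 27.8887
F = MSB/MSW = 1.9549
df = (3, 20)
p-value (upper-tail) = 0.15332
At α=0.1: p ≥ α → fail to reject H₀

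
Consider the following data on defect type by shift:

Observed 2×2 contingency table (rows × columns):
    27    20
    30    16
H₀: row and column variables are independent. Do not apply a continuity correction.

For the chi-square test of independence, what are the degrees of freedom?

degrees of freedom = 1

df = (r−1)(c−1) = (2−1)·(2−1) = 1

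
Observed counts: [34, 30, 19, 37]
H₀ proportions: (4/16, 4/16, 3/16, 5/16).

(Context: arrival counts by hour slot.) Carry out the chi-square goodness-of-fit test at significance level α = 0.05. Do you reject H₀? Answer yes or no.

n = 120; E_i = n·p_i = [30.00, 30.00, 22.50, 37.50]
χ² = (34−30.00)²/30.00 + (30−30.00)²/30.00 + (19−22.50)²/22.50 + (37−37.50)²/37.50 = 1.0844
df = 3
p-value (upper-tail) = 0.78083
At α=0.05: p ≥ α → fail to reject H₀

reject H₀: no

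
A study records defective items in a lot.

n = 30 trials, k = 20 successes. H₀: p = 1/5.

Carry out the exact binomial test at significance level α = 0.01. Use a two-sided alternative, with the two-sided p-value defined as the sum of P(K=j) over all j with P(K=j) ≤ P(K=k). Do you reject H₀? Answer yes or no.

reject H₀: yes

Exact binomial: n=30, k=20, p₀=1/5=0.2000
P(X=j) = C(n,j)·p₀^j·(1−p₀)^(n−j); p = Σ P(X=j) over j with P(X=j) ≤ P(X=20)
p-value (two-sided) = 0.00000
At α=0.01: p < α → reject H₀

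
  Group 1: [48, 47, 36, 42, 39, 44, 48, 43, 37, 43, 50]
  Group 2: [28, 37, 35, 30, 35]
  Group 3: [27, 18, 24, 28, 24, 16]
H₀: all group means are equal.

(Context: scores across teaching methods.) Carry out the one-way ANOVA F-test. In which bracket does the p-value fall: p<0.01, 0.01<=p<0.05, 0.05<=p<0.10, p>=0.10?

Group means [43.36, 33.00, 22.83], grand mean 35.409
SSB = Σnᵢ(x̄ᵢ−x̄)² = 1673.939; SSW = ΣΣ(x−x̄ᵢ)² = 391.379
MSB = 1673.939/2 = 836.9697; MSW = 391.379/19 = 20.5989
F = MSB/MSW = 40.6318
df = (2, 19)
p-value (upper-tail) = 0.00000
→ bracket: p<0.01

p-value bracket: p<0.01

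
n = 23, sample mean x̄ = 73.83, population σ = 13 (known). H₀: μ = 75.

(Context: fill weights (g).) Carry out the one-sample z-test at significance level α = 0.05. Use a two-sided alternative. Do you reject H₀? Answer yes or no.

SE = σ/√n = 13/√23 = 2.7107
z = (x̄−μ₀)/SE = (73.83−75)/2.7107 = -0.4316
p-value (two-sided) = 0.66601
At α=0.05: p ≥ α → fail to reject H₀

reject H₀: no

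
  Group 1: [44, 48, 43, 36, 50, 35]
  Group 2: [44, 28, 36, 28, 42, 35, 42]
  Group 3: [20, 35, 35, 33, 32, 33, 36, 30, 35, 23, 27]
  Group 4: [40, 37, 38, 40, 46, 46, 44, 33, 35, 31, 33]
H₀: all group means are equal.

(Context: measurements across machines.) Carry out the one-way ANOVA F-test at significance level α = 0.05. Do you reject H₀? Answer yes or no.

Group means [42.67, 36.43, 30.82, 38.45], grand mean 36.371
SSB = Σnᵢ(x̄ᵢ−x̄)² = 624.760; SSW = ΣΣ(x−x̄ᵢ)² = 1013.411
MSB = 624.760/3 = 208.2534; MSW = 1013.411/31 = 32.6907
F = MSB/MSW = 6.3704
df = (3, 31)
p-value (upper-tail) = 0.00172
At α=0.05: p < α → reject H₀

reject H₀: yes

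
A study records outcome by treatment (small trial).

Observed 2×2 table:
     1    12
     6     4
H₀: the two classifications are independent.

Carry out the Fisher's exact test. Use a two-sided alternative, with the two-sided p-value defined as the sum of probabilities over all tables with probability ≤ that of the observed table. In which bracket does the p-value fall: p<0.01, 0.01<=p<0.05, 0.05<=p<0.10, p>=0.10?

Margins: r₁=13, r₂=10, c₁=7, c₂=16, n=23
p_obs = C(13,1)·C(10,6)/C(23,7); sum pmf over tables with pmf ≤ p_obs
p-value (two-sided) = 0.01862
→ bracket: 0.01<=p<0.05

p-value bracket: 0.01<=p<0.05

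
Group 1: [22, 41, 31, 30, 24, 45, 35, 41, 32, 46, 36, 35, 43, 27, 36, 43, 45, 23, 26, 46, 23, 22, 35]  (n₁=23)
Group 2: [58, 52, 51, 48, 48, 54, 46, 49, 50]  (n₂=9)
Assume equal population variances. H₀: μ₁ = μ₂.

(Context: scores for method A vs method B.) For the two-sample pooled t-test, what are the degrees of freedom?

degrees of freedom = 30

df = n₁ + n₂ − 2 = 23 + 9 − 2 = 30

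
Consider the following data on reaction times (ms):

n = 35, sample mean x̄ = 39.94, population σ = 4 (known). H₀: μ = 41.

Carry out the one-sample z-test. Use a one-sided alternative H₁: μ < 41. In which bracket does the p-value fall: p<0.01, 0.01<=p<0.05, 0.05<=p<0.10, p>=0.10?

SE = σ/√n = 4/√35 = 0.6761
z = (x̄−μ₀)/SE = (39.94−41)/0.6761 = -1.5678
p-value (one-sided, H₁ less) = 0.05847
→ bracket: 0.05<=p<0.10

p-value bracket: 0.05<=p<0.10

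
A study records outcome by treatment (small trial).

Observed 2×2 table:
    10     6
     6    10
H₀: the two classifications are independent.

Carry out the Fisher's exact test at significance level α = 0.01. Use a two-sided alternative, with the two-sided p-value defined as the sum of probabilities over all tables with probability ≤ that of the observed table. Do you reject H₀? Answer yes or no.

reject H₀: no

Margins: r₁=16, r₂=16, c₁=16, c₂=16, n=32
p_obs = C(16,10)·C(16,6)/C(32,16); sum pmf over tables with pmf ≤ p_obs
p-value (two-sided) = 0.28897
At α=0.01: p ≥ α → fail to reject H₀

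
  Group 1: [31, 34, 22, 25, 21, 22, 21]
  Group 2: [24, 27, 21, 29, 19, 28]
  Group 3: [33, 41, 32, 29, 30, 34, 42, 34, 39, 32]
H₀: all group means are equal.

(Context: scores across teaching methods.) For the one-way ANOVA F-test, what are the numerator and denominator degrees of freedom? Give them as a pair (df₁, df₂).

degrees of freedom = [2, 20]

k = 3 groups, N = 23 total
df = (k−1, N−k) = (3−1, 23−3) = (2, 20)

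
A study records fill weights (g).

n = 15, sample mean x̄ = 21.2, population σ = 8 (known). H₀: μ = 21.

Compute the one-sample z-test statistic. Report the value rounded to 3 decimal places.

SE = σ/√n = 8/√15 = 2.0656
z = (x̄−μ₀)/SE = (21.2−21)/2.0656 = 0.0968

test statistic = 0.097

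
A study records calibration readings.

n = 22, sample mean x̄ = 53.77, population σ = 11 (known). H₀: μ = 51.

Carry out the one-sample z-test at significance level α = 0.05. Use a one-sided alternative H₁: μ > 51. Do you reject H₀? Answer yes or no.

reject H₀: no

SE = σ/√n = 11/√22 = 2.3452
z = (x̄−μ₀)/SE = (53.77−51)/2.3452 = 1.1811
p-value (one-sided, H₁ greater) = 0.11878
At α=0.05: p ≥ α → fail to reject H₀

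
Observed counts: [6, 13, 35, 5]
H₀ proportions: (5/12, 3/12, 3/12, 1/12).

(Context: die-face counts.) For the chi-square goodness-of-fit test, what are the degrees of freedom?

df = k − 1 = 4 − 1 = 3

degrees of freedom = 3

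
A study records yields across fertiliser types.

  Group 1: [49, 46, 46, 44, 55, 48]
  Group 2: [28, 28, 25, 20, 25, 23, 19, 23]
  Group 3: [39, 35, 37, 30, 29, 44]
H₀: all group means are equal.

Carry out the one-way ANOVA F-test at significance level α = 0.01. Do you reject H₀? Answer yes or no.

reject H₀: yes

Group means [48.00, 23.88, 35.67], grand mean 34.650
SSB = Σnᵢ(x̄ᵢ−x̄)² = 2004.342; SSW = ΣΣ(x−x̄ᵢ)² = 310.208
MSB = 2004.342/2 = 1002.1708; MSW = 310.208/17 = 18.2475
F = MSB/MSW = 54.9208
df = (2, 17)
p-value (upper-tail) = 0.00000
At α=0.01: p < α → reject H₀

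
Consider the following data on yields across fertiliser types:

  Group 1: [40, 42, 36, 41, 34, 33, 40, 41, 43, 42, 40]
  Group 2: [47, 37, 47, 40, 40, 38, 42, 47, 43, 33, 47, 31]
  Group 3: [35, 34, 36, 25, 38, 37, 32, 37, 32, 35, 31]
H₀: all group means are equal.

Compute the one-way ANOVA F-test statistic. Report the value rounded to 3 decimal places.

test statistic = 8.321

Group means [39.27, 41.00, 33.82], grand mean 38.118
SSB = Σnᵢ(x̄ᵢ−x̄)² = 317.711; SSW = ΣΣ(x−x̄ᵢ)² = 591.818
MSB = 317.711/2 = 158.8556; MSW = 591.818/31 = 19.0909
F = MSB/MSW = 8.3210
df = (2, 31)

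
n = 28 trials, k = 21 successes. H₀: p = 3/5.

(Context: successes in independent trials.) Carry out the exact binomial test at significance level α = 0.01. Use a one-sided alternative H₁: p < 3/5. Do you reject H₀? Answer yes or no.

Exact binomial: n=28, k=21, p₀=3/5=0.6000
P(X≤21) from Σ C(n,i)·p₀^i·(1−p₀)^(n−i)
p-value (one-sided, H₁ less) = 0.96855
At α=0.01: p ≥ α → fail to reject H₀

reject H₀: no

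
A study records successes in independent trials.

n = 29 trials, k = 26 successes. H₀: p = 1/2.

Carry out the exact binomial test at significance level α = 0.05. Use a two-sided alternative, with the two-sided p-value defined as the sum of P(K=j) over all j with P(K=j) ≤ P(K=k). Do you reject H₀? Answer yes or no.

reject H₀: yes

Exact binomial: n=29, k=26, p₀=1/2=0.5000
P(X=j) = C(n,j)·p₀^j·(1−p₀)^(n−j); p = Σ P(X=j) over j with P(X=j) ≤ P(X=26)
p-value (two-sided) = 0.00002
At α=0.05: p < α → reject H₀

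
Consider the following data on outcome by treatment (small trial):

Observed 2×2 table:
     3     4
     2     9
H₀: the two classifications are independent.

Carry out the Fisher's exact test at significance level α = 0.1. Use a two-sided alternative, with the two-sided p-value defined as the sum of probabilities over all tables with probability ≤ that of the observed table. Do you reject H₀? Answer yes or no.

Margins: r₁=7, r₂=11, c₁=5, c₂=13, n=18
p_obs = C(7,3)·C(11,2)/C(18,5); sum pmf over tables with pmf ≤ p_obs
p-value (two-sided) = 0.32598
At α=0.1: p ≥ α → fail to reject H₀

reject H₀: no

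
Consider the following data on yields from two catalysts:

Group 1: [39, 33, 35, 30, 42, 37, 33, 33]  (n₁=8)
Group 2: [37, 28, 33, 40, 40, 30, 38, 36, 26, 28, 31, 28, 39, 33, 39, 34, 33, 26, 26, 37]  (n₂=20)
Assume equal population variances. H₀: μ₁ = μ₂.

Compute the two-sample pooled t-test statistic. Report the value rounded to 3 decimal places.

test statistic = 1.091

x̄₁=35.250, s₁=3.882, n₁=8
x̄₂=33.100, s₂=4.983, n₂=20
s_p² = [7·3.882² + 19·4.983²]/26 = 22.2038
SE = √(s_p²·(1/8+1/20)) = 1.9712
t = (35.250−33.100)/1.9712 = 1.0907
df = 26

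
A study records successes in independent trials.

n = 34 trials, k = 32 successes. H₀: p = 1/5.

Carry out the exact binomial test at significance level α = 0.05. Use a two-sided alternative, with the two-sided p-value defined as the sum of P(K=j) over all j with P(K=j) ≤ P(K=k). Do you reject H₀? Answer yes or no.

reject H₀: yes

Exact binomial: n=34, k=32, p₀=1/5=0.2000
P(X=j) = C(n,j)·p₀^j·(1−p₀)^(n−j); p = Σ P(X=j) over j with P(X=j) ≤ P(X=32)
p-value (two-sided) = 0.00000
At α=0.05: p < α → reject H₀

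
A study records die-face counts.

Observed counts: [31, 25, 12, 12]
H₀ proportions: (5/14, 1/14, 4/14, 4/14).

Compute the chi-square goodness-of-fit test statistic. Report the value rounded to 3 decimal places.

n = 80; E_i = n·p_i = [28.57, 5.71, 22.86, 22.86]
χ² = (31−28.57)²/28.57 + (25−5.71)²/5.71 + (12−22.86)²/22.86 + (12−22.86)²/22.86 = 75.6100
df = 3

test statistic = 75.610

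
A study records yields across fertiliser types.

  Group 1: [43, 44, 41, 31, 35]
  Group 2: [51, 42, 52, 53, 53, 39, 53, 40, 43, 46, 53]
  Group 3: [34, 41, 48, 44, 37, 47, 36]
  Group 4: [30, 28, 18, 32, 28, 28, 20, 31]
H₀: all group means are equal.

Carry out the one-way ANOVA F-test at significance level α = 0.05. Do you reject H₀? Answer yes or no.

reject H₀: yes

Group means [38.80, 47.73, 41.00, 26.88], grand mean 39.387
SSB = Σnᵢ(x̄ᵢ−x̄)² = 2037.498; SSW = ΣΣ(x−x̄ᵢ)² = 825.857
MSB = 2037.498/3 = 679.1660; MSW = 825.857/27 = 30.5873
F = MSB/MSW = 22.2042
df = (3, 27)
p-value (upper-tail) = 0.00000
At α=0.05: p < α → reject H₀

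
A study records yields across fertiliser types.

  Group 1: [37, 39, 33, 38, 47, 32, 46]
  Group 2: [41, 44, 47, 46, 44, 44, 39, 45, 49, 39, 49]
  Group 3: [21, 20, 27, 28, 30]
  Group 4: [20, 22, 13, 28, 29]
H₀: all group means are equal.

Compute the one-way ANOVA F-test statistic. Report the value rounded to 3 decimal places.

Group means [38.86, 44.27, 25.20, 22.40], grand mean 35.607
SSB = Σnᵢ(x̄ᵢ−x̄)² = 2313.640; SSW = ΣΣ(x−x̄ᵢ)² = 573.039
MSB = 2313.640/3 = 771.2132; MSW = 573.039/24 = 23.8766
F = MSB/MSW = 32.2999
df = (3, 24)

test statistic = 32.300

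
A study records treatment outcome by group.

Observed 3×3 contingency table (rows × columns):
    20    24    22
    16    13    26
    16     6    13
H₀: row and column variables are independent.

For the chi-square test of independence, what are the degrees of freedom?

df = (r−1)(c−1) = (3−1)·(3−1) = 4

degrees of freedom = 4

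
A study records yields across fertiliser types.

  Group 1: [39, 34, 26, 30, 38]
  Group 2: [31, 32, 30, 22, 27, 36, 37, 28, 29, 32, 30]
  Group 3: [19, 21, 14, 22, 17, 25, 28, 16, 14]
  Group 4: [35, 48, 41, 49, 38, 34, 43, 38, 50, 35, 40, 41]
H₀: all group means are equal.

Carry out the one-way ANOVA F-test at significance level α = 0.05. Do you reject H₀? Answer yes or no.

Group means [33.40, 30.36, 19.56, 41.00], grand mean 31.595
SSB = Σnᵢ(x̄ᵢ−x̄)² = 2398.951; SSW = ΣΣ(x−x̄ᵢ)² = 817.968
MSB = 2398.951/3 = 799.6504; MSW = 817.968/33 = 24.7869
F = MSB/MSW = 32.2610
df = (3, 33)
p-value (upper-tail) = 0.00000
At α=0.05: p < α → reject H₀

reject H₀: yes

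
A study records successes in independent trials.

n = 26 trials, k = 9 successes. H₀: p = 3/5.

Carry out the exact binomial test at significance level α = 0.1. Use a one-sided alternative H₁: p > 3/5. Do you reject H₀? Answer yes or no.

Exact binomial: n=26, k=9, p₀=3/5=0.6000
P(X≥9) from Σ C(n,i)·p₀^i·(1−p₀)^(n−i)
p-value (one-sided, H₁ greater) = 0.99755
At α=0.1: p ≥ α → fail to reject H₀

reject H₀: no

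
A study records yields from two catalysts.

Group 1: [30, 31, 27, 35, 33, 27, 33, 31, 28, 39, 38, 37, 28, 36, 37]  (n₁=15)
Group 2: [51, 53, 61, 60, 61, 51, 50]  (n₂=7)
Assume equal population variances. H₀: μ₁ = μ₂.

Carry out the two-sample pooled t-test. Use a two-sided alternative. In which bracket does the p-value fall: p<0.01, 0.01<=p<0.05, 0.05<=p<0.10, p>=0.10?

p-value bracket: p<0.01

x̄₁=32.667, s₁=4.169, n₁=15
x̄₂=55.286, s₂=5.122, n₂=7
s_p² = [14·4.169² + 6·5.122²]/20 = 20.0381
SE = √(s_p²·(1/15+1/7)) = 2.0490
t = (32.667−55.286)/2.0490 = -11.0390
df = 20
p-value (two-sided) = 0.00000
→ bracket: p<0.01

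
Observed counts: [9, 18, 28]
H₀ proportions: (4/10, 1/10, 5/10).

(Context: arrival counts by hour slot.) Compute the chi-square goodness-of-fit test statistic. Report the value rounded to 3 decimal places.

n = 55; E_i = n·p_i = [22.00, 5.50, 27.50]
χ² = (9−22.00)²/22.00 + (18−5.50)²/5.50 + (28−27.50)²/27.50 = 36.1000
df = 2

test statistic = 36.100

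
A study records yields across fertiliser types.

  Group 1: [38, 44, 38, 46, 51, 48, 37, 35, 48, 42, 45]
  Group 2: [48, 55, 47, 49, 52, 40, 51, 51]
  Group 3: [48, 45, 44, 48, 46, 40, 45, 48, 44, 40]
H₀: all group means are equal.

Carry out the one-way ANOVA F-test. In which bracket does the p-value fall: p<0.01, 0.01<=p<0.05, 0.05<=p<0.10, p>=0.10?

Group means [42.91, 49.12, 44.80], grand mean 45.276
SSB = Σnᵢ(x̄ᵢ−x̄)² = 182.409; SSW = ΣΣ(x−x̄ᵢ)² = 497.384
MSB = 182.409/2 = 91.2045; MSW = 497.384/26 = 19.1302
F = MSB/MSW = 4.7676
df = (2, 26)
p-value (upper-tail) = 0.01722
→ bracket: 0.01<=p<0.05

p-value bracket: 0.01<=p<0.05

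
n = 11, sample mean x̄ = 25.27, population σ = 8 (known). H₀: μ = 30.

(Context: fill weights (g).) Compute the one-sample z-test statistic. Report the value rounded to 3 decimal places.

SE = σ/√n = 8/√11 = 2.4121
z = (x̄−μ₀)/SE = (25.27−30)/2.4121 = -1.9610

test statistic = -1.961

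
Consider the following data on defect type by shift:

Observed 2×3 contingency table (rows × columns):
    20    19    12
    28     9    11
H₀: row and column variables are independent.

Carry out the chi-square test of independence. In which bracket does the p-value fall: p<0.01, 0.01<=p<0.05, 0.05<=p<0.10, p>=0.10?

Row totals [51, 48], col totals [48, 28, 23], n=99
χ² = (20−24.73)²/24.73 + (19−14.42)²/14.42 + (12−11.85)²/11.85 + (28−23.27)²/23.27 + (9−13.58)²/13.58 + (11−11.15)²/11.15 = 4.8618
df = 2
p-value (upper-tail) = 0.08796
→ bracket: 0.05<=p<0.10

p-value bracket: 0.05<=p<0.10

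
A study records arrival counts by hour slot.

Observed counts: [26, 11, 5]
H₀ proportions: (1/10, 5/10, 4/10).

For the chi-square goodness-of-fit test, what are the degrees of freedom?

df = k − 1 = 3 − 1 = 2

degrees of freedom = 2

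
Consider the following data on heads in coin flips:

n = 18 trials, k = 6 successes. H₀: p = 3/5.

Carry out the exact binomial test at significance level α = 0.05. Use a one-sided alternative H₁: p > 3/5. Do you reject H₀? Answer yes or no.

reject H₀: no

Exact binomial: n=18, k=6, p₀=3/5=0.6000
P(X≥6) from Σ C(n,i)·p₀^i·(1−p₀)^(n−i)
p-value (one-sided, H₁ greater) = 0.99425
At α=0.05: p ≥ α → fail to reject H₀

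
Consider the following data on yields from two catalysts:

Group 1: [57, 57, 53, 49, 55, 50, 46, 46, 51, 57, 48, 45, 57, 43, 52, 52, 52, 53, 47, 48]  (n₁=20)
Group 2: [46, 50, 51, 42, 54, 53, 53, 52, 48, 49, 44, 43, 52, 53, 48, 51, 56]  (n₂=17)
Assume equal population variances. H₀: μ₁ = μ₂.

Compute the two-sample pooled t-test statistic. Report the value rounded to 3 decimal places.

test statistic = 0.859

x̄₁=50.900, s₁=4.352, n₁=20
x̄₂=49.706, s₂=4.043, n₂=17
s_p² = [19·4.352² + 16·4.043²]/35 = 17.7523
SE = √(s_p²·(1/20+1/17)) = 1.3899
t = (50.900−49.706)/1.3899 = 0.8591
df = 35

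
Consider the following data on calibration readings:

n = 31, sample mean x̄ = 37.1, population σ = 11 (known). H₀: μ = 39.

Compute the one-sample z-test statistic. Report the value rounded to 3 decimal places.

SE = σ/√n = 11/√31 = 1.9757
z = (x̄−μ₀)/SE = (37.1−39)/1.9757 = -0.9617

test statistic = -0.962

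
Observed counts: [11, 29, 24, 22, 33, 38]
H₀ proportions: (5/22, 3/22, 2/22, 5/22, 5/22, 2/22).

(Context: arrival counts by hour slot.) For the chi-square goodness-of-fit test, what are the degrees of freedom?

degrees of freedom = 5

df = k − 1 = 6 − 1 = 5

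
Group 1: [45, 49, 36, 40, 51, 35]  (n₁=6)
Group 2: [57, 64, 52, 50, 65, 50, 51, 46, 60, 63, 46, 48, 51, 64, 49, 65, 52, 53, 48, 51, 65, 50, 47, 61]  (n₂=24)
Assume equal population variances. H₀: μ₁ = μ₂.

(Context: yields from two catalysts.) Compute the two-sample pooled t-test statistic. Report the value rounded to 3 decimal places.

test statistic = -3.783

x̄₁=42.667, s₁=6.713, n₁=6
x̄₂=54.500, s₂=6.884, n₂=24
s_p² = [5·6.713² + 23·6.884²]/28 = 46.9762
SE = √(s_p²·(1/6+1/24)) = 3.1284
t = (42.667−54.500)/3.1284 = -3.7826
df = 28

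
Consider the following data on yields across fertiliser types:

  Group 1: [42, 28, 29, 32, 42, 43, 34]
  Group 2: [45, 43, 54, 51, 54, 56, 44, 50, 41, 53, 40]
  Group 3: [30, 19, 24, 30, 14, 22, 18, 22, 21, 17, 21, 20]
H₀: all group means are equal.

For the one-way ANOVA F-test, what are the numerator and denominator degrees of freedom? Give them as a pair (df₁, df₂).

degrees of freedom = [2, 27]

k = 3 groups, N = 30 total
df = (k−1, N−k) = (3−1, 30−3) = (2, 27)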